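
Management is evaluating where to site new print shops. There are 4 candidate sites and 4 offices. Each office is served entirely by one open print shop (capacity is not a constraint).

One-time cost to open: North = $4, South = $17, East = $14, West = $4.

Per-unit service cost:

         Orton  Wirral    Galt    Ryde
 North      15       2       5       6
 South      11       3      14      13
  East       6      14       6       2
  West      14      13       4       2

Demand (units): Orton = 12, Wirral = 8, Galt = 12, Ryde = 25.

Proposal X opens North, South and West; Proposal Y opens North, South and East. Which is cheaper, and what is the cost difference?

Proposal Y is cheaper by 38.

Proposal X: {North, South, West}: Orton→South 11·12=132, Wirral→North 2·8=16, Galt→West 4·12=48, Ryde→West 2·25=50. Service 246; fixed 25; total 271.
Proposal Y: {North, South, East}: Orton→East 6·12=72, Wirral→North 2·8=16, Galt→North 5·12=60, Ryde→East 2·25=50. Service 198; fixed 35; total 233.
Difference: |271 − 233| = 38.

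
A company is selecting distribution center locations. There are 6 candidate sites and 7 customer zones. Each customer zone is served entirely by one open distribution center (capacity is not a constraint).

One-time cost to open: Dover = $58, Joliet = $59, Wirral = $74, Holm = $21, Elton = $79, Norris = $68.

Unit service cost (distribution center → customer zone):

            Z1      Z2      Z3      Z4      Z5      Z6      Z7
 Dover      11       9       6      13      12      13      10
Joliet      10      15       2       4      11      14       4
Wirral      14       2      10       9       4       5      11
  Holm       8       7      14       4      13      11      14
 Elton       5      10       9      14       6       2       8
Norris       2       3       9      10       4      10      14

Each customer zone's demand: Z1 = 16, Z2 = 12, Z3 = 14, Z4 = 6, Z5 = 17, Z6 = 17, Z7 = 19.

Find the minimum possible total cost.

Minimum total cost: 504

For any fixed open set, each customer zone goes to its cheapest open site; total = fixed + service.
{Joliet, Elton, Norris}: Z1→Norris 2·16=32, Z2→Norris 3·12=36, Z3→Joliet 2·14=28, Z4→Joliet 4·6=24, Z5→Norris 4·17=68, Z6→Elton 2·17=34, Z7→Joliet 4·19=76. Service 298; fixed 206; total 504.
{Joliet, Holm, Elton, Norris}: service 298 + fixed 227 = 525
{Joliet, Wirral, Norris}: service 337 + fixed 201 = 538
{Dover, Joliet, Wirral, Holm, Elton, Norris}: service 286 + fixed 359 = 645
No other subset beats 504.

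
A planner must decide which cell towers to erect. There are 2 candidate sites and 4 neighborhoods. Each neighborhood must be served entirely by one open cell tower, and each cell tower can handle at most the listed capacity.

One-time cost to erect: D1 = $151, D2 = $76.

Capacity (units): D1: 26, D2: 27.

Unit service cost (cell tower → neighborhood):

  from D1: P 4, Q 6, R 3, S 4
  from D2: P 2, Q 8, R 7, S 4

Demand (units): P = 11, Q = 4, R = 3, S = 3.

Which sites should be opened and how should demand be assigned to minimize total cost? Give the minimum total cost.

Minimum total cost: 163

Open {D2}: P→D2 2·11=22, Q→D2 8·4=32, R→D2 7·3=21, S→D2 4·3=12.
Loads: D2 carries 21/27. Service 87; fixed 76; total 163.
Next best feasible plan costs 240.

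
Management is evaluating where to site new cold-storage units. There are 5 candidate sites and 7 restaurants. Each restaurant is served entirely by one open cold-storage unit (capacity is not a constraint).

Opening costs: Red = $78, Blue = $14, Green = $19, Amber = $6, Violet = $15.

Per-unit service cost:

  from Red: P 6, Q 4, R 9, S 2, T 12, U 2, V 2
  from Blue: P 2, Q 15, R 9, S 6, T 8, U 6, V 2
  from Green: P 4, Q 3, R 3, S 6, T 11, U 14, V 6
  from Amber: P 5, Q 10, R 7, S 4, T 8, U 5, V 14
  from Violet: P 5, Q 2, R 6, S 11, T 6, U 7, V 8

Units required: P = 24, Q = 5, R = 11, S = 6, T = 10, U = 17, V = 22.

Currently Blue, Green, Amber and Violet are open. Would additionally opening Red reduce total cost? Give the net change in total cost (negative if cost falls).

Current service cost with {Blue, Green, Amber, Violet}: 304.
Adding Red: each restaurant re-picks its cheapest; new service cost 241, saving 63.
Extra fixed cost: 78. Net change = 78 − 63 = 15.
(Totals: 358 → 373.)

No — net change +15 (cost rises by 15).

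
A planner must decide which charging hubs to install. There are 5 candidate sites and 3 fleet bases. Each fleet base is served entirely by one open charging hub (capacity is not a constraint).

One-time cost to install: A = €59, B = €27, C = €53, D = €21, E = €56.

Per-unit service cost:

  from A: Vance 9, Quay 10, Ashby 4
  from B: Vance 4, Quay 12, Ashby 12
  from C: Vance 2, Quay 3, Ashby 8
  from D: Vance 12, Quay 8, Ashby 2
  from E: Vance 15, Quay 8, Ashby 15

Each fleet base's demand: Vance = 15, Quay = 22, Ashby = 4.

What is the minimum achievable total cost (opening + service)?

For any fixed open set, each fleet base goes to its cheapest open site; total = fixed + service.
{C, D}: Vance→C 2·15=30, Quay→C 3·22=66, Ashby→D 2·4=8. Service 104; fixed 74; total 178.
{C}: Vance→C 2·15=30, Quay→C 3·22=66, Ashby→C 8·4=32. Service 128; fixed 53; total 181.
{B, C, D}: service 104 + fixed 101 = 205
{A, B, C, D, E}: Vance→C 2·15=30, Quay→C 3·22=66, Ashby→D 2·4=8. Service 104; fixed 216; total 320.
No other subset beats 178.

Minimum total cost: 178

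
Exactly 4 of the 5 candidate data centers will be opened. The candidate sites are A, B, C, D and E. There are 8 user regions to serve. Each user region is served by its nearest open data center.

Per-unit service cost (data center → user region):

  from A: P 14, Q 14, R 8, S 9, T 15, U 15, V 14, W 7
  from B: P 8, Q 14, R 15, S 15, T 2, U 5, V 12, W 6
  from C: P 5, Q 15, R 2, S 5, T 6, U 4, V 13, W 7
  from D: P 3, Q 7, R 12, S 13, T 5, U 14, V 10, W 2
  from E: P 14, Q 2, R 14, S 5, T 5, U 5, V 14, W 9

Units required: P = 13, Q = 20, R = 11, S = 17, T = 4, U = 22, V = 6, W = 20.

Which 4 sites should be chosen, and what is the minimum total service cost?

With exactly 4 open, each user region uses its cheapest among the chosen.
{B, C, D, E}: P→D 3·13=39, Q→E 2·20=40, R→C 2·11=22, S→C 5·17=85, T→B 2·4=8, U→C 4·22=88, V→D 10·6=60, W→D 2·20=40. Service cost 382.
{A, C, D, E}: service cost 394
{A, B, D, E}: service cost 470
Among all 5 size-4 choices, {B, C, D, E} is lowest.

Choose B, C, D and E; total service cost 382.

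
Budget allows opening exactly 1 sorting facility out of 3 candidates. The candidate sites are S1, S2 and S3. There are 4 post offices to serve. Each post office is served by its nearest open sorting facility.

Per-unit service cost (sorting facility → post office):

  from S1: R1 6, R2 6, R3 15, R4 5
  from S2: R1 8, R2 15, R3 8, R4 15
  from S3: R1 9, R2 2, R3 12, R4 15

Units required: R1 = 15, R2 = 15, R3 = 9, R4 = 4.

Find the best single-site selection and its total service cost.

Choose S3 only; total service cost 333.

With exactly 1 open, each post office uses its cheapest among the chosen.
{S3}: R1→S3 9·15=135, R2→S3 2·15=30, R3→S3 12·9=108, R4→S3 15·4=60. Service cost 333.
{S1}: service cost 335
{S2}: service cost 477
Among all 3 size-1 choices, {S3} is lowest.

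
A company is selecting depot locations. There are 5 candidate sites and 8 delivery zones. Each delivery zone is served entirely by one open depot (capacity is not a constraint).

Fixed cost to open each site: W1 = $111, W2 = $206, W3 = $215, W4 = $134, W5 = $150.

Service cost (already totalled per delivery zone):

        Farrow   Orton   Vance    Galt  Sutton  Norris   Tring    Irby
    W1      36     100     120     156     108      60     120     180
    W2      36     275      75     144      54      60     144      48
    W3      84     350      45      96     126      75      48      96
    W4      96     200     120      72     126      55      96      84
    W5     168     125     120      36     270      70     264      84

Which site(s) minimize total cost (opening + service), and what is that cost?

For any fixed open set, each delivery zone goes to its cheapest open site; total = fixed + service.
{W1, W3}: Farrow→W1 36, Orton→W1 100, Vance→W3 45, Galt→W3 96, Sutton→W1 108, Norris→W1 60, Tring→W3 48, Irby→W3 96. Service 589; fixed 326; total 915.
{W1, W4}: Farrow→W1 36, Orton→W1 100, Vance→W1 120, Galt→W4 72, Sutton→W1 108, Norris→W4 55, Tring→W4 96, Irby→W4 84. Service 671; fixed 245; total 916.
{W1, W5}: service 664 + fixed 261 = 925
{W1, W2, W3, W4, W5}: Farrow→W1 36, Orton→W1 100, Vance→W3 45, Galt→W5 36, Sutton→W2 54, Norris→W4 55, Tring→W3 48, Irby→W2 48. Service 422; fixed 816; total 1238.
No other subset beats 915.

Open W1 and W3; minimum total cost 915.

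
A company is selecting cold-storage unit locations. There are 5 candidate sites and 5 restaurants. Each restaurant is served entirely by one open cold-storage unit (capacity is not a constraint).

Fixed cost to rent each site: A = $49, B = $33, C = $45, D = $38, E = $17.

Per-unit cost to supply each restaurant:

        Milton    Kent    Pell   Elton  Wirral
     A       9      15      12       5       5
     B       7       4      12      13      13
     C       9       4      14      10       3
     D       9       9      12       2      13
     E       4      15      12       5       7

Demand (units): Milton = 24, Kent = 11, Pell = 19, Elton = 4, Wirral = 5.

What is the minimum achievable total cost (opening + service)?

For any fixed open set, each restaurant goes to its cheapest open site; total = fixed + service.
{C, E}: Milton→E 4·24=96, Kent→C 4·11=44, Pell→E 12·19=228, Elton→E 5·4=20, Wirral→C 3·5=15. Service 403; fixed 62; total 465.
{B, E}: service 423 + fixed 50 = 473
{C, D, E}: service 391 + fixed 100 = 491
{A, B, C, D, E}: Milton→E 4·24=96, Kent→B 4·11=44, Pell→A 12·19=228, Elton→D 2·4=8, Wirral→C 3·5=15. Service 391; fixed 182; total 573.
No other subset beats 465.

Minimum total cost: 465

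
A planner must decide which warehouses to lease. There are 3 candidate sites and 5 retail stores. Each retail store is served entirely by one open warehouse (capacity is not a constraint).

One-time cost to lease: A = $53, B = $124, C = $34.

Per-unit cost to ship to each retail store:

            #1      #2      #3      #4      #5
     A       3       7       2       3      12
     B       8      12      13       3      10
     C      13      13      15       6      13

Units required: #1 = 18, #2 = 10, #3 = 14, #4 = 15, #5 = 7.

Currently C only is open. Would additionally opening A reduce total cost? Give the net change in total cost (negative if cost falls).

Current service cost with {C}: 755.
Adding A: each retail store re-picks its cheapest; new service cost 281, saving 474.
Extra fixed cost: 53. Net change = 53 − 474 = -421.
(Totals: 789 → 368.)

Yes — net change −421 (cost falls by 421).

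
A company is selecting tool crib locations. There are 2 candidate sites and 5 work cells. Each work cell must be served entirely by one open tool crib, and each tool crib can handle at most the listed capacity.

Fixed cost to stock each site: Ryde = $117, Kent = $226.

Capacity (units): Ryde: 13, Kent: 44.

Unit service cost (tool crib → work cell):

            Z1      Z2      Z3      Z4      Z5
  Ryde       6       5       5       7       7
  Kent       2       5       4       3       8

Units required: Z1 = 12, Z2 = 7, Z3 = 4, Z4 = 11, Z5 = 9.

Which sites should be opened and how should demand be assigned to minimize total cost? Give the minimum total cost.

Minimum total cost: 406

Open {Kent}: Z1→Kent 2·12=24, Z2→Kent 5·7=35, Z3→Kent 4·4=16, Z4→Kent 3·11=33, Z5→Kent 8·9=72.
Loads: Kent carries 43/44. Service 180; fixed 226; total 406.
Next best feasible plan costs 514.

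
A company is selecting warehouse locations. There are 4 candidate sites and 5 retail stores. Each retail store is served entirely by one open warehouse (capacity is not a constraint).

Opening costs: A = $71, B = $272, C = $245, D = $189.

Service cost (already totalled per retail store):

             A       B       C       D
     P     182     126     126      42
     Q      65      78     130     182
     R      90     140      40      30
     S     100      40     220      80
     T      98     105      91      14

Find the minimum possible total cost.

For any fixed open set, each retail store goes to its cheapest open site; total = fixed + service.
{A, D}: P→D 42, Q→A 65, R→D 30, S→D 80, T→D 14. Service 231; fixed 260; total 491.
{D}: P→D 42, Q→D 182, R→D 30, S→D 80, T→D 14. Service 348; fixed 189; total 537.
{A}: service 535 + fixed 71 = 606
{A, B, C, D}: P→D 42, Q→A 65, R→D 30, S→B 40, T→D 14. Service 191; fixed 777; total 968.
No other subset beats 491.

Minimum total cost: 491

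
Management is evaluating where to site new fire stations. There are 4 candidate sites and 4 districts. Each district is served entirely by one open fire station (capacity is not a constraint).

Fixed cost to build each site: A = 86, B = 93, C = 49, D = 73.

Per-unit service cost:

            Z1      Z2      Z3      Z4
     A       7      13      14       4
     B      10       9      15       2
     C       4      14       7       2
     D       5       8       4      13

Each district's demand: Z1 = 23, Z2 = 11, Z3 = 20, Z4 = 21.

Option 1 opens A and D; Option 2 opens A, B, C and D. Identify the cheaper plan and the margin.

Option 1 is cheaper by 77.

Option 1: {A, D}: Z1→D 5·23=115, Z2→D 8·11=88, Z3→D 4·20=80, Z4→A 4·21=84. Service 367; fixed 159; total 526.
Option 2: {A, B, C, D}: Z1→C 4·23=92, Z2→D 8·11=88, Z3→D 4·20=80, Z4→B 2·21=42. Service 302; fixed 301; total 603.
Difference: |526 − 603| = 77.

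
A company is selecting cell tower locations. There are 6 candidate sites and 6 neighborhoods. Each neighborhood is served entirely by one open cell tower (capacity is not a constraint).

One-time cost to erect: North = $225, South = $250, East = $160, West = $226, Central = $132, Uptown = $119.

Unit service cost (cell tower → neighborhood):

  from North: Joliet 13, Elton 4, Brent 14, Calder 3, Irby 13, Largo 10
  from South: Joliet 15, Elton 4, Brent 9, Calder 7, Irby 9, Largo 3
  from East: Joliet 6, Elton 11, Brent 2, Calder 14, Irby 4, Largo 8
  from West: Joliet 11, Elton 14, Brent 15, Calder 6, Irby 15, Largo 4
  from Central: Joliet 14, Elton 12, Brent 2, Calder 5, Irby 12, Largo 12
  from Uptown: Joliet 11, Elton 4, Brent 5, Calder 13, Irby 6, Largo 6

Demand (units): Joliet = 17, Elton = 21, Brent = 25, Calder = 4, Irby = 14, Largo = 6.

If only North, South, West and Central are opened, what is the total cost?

Each neighborhood is assigned to its cheapest site among the open ones.
{North, South, West, Central}: Joliet→West 11·17=187, Elton→North 4·21=84, Brent→Central 2·25=50, Calder→North 3·4=12, Irby→South 9·14=126, Largo→South 3·6=18. Service 477; fixed 833; total 1310.

Total cost: 1310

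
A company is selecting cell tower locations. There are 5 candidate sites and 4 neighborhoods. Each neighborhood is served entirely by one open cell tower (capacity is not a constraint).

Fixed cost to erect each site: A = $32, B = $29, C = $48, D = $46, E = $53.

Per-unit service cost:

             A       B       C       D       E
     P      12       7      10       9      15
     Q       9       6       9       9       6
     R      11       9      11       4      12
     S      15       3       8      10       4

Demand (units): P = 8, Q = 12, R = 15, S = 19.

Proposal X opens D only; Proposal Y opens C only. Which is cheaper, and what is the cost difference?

Proposal X is cheaper by 77.

Proposal X: {D}: P→D 9·8=72, Q→D 9·12=108, R→D 4·15=60, S→D 10·19=190. Service 430; fixed 46; total 476.
Proposal Y: {C}: P→C 10·8=80, Q→C 9·12=108, R→C 11·15=165, S→C 8·19=152. Service 505; fixed 48; total 553.
Difference: |476 − 553| = 77.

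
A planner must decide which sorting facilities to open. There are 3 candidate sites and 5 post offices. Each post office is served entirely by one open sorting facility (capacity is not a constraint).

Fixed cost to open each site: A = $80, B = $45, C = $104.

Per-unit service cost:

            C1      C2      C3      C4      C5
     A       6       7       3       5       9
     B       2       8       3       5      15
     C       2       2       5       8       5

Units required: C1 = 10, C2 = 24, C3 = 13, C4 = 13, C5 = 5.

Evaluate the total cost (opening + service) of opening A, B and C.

Total cost: 426

Each post office is assigned to its cheapest site among the open ones.
{A, B, C}: C1→B 2·10=20, C2→C 2·24=48, C3→A 3·13=39, C4→A 5·13=65, C5→C 5·5=25. Service 197; fixed 229; total 426.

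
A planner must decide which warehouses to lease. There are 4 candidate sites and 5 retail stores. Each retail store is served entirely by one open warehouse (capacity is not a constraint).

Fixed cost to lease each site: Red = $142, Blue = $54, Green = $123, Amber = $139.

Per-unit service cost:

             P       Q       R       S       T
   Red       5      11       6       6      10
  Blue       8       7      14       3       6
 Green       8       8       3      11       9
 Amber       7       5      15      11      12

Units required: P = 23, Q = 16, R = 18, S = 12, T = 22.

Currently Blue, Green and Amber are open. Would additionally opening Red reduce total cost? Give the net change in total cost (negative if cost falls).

Current service cost with {Blue, Green, Amber}: 463.
Adding Red: each retail store re-picks its cheapest; new service cost 417, saving 46.
Extra fixed cost: 142. Net change = 142 − 46 = 96.
(Totals: 779 → 875.)

No — net change +96 (cost rises by 96).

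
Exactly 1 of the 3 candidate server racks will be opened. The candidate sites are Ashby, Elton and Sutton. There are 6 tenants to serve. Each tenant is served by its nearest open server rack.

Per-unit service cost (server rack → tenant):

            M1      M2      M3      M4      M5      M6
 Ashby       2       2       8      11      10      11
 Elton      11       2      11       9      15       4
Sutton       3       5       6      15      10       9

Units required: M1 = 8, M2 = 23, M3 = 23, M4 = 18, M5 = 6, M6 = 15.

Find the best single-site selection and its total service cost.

With exactly 1 open, each tenant uses its cheapest among the chosen.
{Ashby}: M1→Ashby 2·8=16, M2→Ashby 2·23=46, M3→Ashby 8·23=184, M4→Ashby 11·18=198, M5→Ashby 10·6=60, M6→Ashby 11·15=165. Service cost 669.
{Elton}: service cost 699
{Sutton}: service cost 742
Among all 3 size-1 choices, {Ashby} is lowest.

Choose Ashby only; total service cost 669.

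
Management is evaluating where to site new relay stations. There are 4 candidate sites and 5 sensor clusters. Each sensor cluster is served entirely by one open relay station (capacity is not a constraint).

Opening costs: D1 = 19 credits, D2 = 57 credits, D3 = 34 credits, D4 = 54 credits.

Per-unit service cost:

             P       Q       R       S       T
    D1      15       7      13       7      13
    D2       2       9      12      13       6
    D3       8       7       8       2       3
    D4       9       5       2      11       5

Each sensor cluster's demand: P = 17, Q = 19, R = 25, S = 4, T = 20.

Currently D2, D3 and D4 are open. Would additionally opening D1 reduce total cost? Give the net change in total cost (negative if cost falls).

Current service cost with {D2, D3, D4}: 247.
Adding D1: each sensor cluster re-picks its cheapest; new service cost 247, saving 0.
Extra fixed cost: 19. Net change = 19 − 0 = 19.
(Totals: 392 → 411.)

No — net change +19 (cost rises by 19).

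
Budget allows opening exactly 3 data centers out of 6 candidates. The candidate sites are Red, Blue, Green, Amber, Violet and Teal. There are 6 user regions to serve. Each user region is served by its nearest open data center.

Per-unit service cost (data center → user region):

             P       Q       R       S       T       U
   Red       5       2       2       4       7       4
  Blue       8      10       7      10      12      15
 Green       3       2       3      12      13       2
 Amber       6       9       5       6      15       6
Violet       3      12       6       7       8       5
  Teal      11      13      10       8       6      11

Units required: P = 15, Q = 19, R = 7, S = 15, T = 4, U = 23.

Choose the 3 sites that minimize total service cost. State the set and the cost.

With exactly 3 open, each user region uses its cheapest among the chosen.
{Red, Green, Teal}: P→Green 3·15=45, Q→Red 2·19=38, R→Red 2·7=14, S→Red 4·15=60, T→Teal 6·4=24, U→Green 2·23=46. Service cost 227.
{Red, Blue, Green}: service cost 231
{Red, Green, Amber}: service cost 231
Among all 20 size-3 choices, {Red, Green, Teal} is lowest.

Choose Red, Green and Teal; total service cost 227.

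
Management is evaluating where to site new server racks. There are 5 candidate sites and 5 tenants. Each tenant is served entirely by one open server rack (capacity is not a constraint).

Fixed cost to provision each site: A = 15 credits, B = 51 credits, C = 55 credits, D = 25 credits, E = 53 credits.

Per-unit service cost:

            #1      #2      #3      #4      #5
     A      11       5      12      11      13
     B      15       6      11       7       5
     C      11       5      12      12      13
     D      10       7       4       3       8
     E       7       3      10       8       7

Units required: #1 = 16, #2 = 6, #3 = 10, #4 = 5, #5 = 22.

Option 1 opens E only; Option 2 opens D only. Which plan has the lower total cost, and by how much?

Option 1: {E}: #1→E 7·16=112, #2→E 3·6=18, #3→E 10·10=100, #4→E 8·5=40, #5→E 7·22=154. Service 424; fixed 53; total 477.
Option 2: {D}: #1→D 10·16=160, #2→D 7·6=42, #3→D 4·10=40, #4→D 3·5=15, #5→D 8·22=176. Service 433; fixed 25; total 458.
Difference: |477 − 458| = 19.

Option 2 is cheaper by 19.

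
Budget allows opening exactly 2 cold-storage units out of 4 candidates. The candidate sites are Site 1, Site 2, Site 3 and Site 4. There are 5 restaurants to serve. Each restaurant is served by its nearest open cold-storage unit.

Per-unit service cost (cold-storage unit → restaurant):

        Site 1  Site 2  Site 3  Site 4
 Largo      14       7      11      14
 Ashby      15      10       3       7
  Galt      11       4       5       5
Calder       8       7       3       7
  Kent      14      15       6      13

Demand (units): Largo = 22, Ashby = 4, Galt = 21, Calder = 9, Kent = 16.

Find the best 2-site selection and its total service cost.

Choose Site 2 and Site 3; total service cost 373.

With exactly 2 open, each restaurant uses its cheapest among the chosen.
{Site 2, Site 3}: Largo→Site 2 7·22=154, Ashby→Site 3 3·4=12, Galt→Site 2 4·21=84, Calder→Site 3 3·9=27, Kent→Site 3 6·16=96. Service cost 373.
{Site 1, Site 3}: service cost 482
{Site 3, Site 4}: service cost 482
Among all 6 size-2 choices, {Site 2, Site 3} is lowest.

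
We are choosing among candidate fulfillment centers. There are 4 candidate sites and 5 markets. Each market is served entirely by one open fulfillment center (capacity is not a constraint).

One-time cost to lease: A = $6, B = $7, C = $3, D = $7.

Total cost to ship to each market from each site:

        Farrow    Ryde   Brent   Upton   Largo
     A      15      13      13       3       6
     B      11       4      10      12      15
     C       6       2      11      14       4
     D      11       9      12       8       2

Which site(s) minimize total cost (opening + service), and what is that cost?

For any fixed open set, each market goes to its cheapest open site; total = fixed + service.
{A, C}: Farrow→C 6, Ryde→C 2, Brent→C 11, Upton→A 3, Largo→C 4. Service 26; fixed 9; total 35.
{C, D}: Farrow→C 6, Ryde→C 2, Brent→C 11, Upton→D 8, Largo→D 2. Service 29; fixed 10; total 39.
{A, C, D}: service 24 + fixed 16 = 40
{A, B, C, D}: service 23 + fixed 23 = 46
(All 15 nonempty subsets were checked; A and C is lowest.)

Open A and C; minimum total cost 35.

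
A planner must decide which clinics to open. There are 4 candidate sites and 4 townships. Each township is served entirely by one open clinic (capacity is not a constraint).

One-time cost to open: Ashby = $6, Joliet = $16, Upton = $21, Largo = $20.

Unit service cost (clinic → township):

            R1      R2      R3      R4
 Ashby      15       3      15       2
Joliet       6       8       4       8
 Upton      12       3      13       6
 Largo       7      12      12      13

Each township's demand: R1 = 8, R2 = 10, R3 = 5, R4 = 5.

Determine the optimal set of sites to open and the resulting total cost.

For any fixed open set, each township goes to its cheapest open site; total = fixed + service.
{Ashby, Joliet}: R1→Joliet 6·8=48, R2→Ashby 3·10=30, R3→Joliet 4·5=20, R4→Ashby 2·5=10. Service 108; fixed 22; total 130.
{Ashby, Joliet, Largo}: service 108 + fixed 42 = 150
{Ashby, Joliet, Upton}: service 108 + fixed 43 = 151
{Ashby, Joliet, Upton, Largo}: service 108 + fixed 63 = 171
(All 15 nonempty subsets were checked; Ashby and Joliet is lowest.)

Open Ashby and Joliet; minimum total cost 130.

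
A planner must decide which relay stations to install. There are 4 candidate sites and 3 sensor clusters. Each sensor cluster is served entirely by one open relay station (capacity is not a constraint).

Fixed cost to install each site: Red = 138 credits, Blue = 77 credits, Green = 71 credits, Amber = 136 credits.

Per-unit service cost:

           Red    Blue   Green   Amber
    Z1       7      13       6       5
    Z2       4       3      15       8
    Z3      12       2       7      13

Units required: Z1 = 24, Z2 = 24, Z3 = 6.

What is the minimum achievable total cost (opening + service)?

Minimum total cost: 376

For any fixed open set, each sensor cluster goes to its cheapest open site; total = fixed + service.
{Blue, Green}: Z1→Green 6·24=144, Z2→Blue 3·24=72, Z3→Blue 2·6=12. Service 228; fixed 148; total 376.
{Blue, Amber}: service 204 + fixed 213 = 417
{Red, Blue}: Z1→Red 7·24=168, Z2→Blue 3·24=72, Z3→Blue 2·6=12. Service 252; fixed 215; total 467.
{Red, Blue, Green, Amber}: service 204 + fixed 422 = 626
(All 15 nonempty subsets were checked; Blue and Green is lowest.)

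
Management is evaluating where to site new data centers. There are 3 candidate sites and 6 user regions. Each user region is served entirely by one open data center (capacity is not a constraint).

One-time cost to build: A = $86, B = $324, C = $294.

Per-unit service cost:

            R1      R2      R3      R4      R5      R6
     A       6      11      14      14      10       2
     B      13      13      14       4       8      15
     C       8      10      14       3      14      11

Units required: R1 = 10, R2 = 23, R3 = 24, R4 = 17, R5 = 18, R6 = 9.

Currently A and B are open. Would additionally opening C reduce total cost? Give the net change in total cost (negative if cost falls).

Current service cost with {A, B}: 879.
Adding C: each user region re-picks its cheapest; new service cost 839, saving 40.
Extra fixed cost: 294. Net change = 294 − 40 = 254.
(Totals: 1289 → 1543.)

No — net change +254 (cost rises by 254).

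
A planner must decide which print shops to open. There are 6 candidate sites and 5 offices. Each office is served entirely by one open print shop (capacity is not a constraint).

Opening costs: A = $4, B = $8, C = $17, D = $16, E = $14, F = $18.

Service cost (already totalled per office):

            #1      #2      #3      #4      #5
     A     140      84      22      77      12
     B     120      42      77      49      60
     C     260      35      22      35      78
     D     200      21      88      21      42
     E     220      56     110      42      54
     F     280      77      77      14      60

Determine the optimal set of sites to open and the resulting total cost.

Open A, B and D; minimum total cost 224.

For any fixed open set, each office goes to its cheapest open site; total = fixed + service.
{A, B, D}: #1→B 120, #2→D 21, #3→A 22, #4→D 21, #5→A 12. Service 196; fixed 28; total 224.
{A, B, D, F}: service 189 + fixed 46 = 235
{A, D}: #1→A 140, #2→D 21, #3→A 22, #4→D 21, #5→A 12. Service 216; fixed 20; total 236.
{A, B, C, D, E, F}: service 189 + fixed 77 = 266
No other subset beats 224.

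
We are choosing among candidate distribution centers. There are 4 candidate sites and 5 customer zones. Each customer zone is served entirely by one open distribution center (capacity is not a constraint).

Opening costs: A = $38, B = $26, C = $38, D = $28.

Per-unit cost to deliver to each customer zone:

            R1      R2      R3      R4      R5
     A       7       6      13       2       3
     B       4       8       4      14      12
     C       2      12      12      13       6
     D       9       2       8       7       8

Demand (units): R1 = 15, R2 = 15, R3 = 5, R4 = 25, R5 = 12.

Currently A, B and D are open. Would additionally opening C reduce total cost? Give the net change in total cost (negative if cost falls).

Current service cost with {A, B, D}: 196.
Adding C: each customer zone re-picks its cheapest; new service cost 166, saving 30.
Extra fixed cost: 38. Net change = 38 − 30 = 8.
(Totals: 288 → 296.)

No — net change +8 (cost rises by 8).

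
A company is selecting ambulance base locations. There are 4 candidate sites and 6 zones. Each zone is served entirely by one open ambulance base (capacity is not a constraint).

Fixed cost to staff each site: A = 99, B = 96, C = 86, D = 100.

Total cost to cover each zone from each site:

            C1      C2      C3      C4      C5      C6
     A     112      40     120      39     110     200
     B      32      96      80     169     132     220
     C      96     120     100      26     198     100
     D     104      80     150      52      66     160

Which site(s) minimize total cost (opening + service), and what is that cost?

For any fixed open set, each zone goes to its cheapest open site; total = fixed + service.
{B, C}: C1→B 32, C2→B 96, C3→B 80, C4→C 26, C5→B 132, C6→C 100. Service 466; fixed 182; total 648.
{C, D}: C1→C 96, C2→D 80, C3→C 100, C4→C 26, C5→D 66, C6→C 100. Service 468; fixed 186; total 654.
{A, C}: service 472 + fixed 185 = 657
{A, B, C, D}: service 344 + fixed 381 = 725
No other subset beats 648.

Open B and C; minimum total cost 648.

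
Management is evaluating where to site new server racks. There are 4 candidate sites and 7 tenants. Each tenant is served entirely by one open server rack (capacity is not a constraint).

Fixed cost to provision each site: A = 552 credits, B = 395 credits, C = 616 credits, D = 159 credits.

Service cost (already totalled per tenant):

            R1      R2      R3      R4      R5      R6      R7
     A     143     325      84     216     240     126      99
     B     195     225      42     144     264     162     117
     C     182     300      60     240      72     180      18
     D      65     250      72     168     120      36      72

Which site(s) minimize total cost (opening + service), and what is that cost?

Open D only; minimum total cost 942.

For any fixed open set, each tenant goes to its cheapest open site; total = fixed + service.
{D}: R1→D 65, R2→D 250, R3→D 72, R4→D 168, R5→D 120, R6→D 36, R7→D 72. Service 783; fixed 159; total 942.
{B, D}: service 704 + fixed 554 = 1258
{C, D}: R1→D 65, R2→D 250, R3→C 60, R4→D 168, R5→C 72, R6→D 36, R7→C 18. Service 669; fixed 775; total 1444.
{A, B, C, D}: service 602 + fixed 1722 = 2324
No other subset beats 942.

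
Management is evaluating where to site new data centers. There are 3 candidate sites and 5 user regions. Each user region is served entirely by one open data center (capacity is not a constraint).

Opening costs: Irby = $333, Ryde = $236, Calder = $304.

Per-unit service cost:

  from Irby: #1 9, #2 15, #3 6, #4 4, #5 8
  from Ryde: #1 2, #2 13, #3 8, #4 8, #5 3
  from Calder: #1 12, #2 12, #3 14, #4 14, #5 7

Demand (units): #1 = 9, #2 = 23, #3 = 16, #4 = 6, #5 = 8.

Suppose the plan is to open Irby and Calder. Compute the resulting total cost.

Each user region is assigned to its cheapest site among the open ones.
{Irby, Calder}: #1→Irby 9·9=81, #2→Calder 12·23=276, #3→Irby 6·16=96, #4→Irby 4·6=24, #5→Calder 7·8=56. Service 533; fixed 637; total 1170.

Total cost: 1170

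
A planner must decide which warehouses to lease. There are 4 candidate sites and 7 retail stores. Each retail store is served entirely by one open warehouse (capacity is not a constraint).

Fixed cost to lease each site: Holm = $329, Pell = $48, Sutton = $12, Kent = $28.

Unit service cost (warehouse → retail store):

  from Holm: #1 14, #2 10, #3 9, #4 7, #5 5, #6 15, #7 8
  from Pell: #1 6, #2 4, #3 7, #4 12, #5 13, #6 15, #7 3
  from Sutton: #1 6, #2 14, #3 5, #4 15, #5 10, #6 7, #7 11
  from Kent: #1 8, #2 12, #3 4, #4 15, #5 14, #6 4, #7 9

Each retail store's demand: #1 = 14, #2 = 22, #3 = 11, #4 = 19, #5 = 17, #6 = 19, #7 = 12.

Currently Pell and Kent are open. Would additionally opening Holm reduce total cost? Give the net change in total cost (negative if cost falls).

No — net change +98 (cost rises by 98).

Current service cost with {Pell, Kent}: 777.
Adding Holm: each retail store re-picks its cheapest; new service cost 546, saving 231.
Extra fixed cost: 329. Net change = 329 − 231 = 98.
(Totals: 853 → 951.)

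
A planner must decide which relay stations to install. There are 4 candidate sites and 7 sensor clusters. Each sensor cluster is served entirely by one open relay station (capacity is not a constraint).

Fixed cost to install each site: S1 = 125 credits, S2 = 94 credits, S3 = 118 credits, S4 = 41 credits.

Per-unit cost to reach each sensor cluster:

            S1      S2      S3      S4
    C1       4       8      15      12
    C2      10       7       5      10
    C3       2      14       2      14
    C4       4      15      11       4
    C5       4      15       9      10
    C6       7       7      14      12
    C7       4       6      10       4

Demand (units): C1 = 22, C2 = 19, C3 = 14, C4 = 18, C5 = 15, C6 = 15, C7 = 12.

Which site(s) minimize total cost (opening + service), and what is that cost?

Open S1 only; minimum total cost 716.

For any fixed open set, each sensor cluster goes to its cheapest open site; total = fixed + service.
{S1}: C1→S1 4·22=88, C2→S1 10·19=190, C3→S1 2·14=28, C4→S1 4·18=72, C5→S1 4·15=60, C6→S1 7·15=105, C7→S1 4·12=48. Service 591; fixed 125; total 716.
{S1, S3}: service 496 + fixed 243 = 739
{S1, S2}: service 534 + fixed 219 = 753
{S1, S2, S3, S4}: service 496 + fixed 378 = 874
No other subset beats 716.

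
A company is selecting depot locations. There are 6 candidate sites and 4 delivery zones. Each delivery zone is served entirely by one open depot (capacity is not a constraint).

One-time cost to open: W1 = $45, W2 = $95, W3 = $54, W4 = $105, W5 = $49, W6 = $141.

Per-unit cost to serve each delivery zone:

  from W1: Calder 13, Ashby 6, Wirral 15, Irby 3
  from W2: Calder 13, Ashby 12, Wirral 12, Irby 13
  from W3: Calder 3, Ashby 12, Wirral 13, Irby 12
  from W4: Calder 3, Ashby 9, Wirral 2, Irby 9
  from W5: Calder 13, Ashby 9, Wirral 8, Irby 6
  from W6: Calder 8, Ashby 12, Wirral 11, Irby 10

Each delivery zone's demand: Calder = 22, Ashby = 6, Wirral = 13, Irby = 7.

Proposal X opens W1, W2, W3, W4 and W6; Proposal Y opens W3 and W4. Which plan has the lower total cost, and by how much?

Proposal Y is cheaper by 221.

Proposal X: {W1, W2, W3, W4, W6}: Calder→W3 3·22=66, Ashby→W1 6·6=36, Wirral→W4 2·13=26, Irby→W1 3·7=21. Service 149; fixed 440; total 589.
Proposal Y: {W3, W4}: Calder→W3 3·22=66, Ashby→W4 9·6=54, Wirral→W4 2·13=26, Irby→W4 9·7=63. Service 209; fixed 159; total 368.
Difference: |589 − 368| = 221.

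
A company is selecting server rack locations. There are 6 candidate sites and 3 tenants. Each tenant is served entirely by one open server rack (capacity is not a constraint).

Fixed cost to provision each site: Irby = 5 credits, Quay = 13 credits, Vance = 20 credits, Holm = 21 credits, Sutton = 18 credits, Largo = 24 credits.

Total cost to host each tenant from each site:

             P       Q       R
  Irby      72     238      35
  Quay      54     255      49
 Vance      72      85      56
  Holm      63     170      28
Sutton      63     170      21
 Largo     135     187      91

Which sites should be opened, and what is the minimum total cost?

For any fixed open set, each tenant goes to its cheapest open site; total = fixed + service.
{Vance, Sutton}: P→Sutton 63, Q→Vance 85, R→Sutton 21. Service 169; fixed 38; total 207.
{Quay, Vance, Sutton}: P→Quay 54, Q→Vance 85, R→Sutton 21. Service 160; fixed 51; total 211.
{Irby, Quay, Vance}: service 174 + fixed 38 = 212
{Irby, Quay, Vance, Holm, Sutton, Largo}: service 160 + fixed 101 = 261
No other subset beats 207.

Open Vance and Sutton; minimum total cost 207.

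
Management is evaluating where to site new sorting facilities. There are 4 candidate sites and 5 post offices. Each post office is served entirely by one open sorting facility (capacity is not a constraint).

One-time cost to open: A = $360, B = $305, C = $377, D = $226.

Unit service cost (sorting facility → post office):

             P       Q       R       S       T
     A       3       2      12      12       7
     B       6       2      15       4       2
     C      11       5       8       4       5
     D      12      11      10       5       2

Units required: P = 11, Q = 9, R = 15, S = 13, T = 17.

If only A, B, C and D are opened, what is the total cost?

Each post office is assigned to its cheapest site among the open ones.
{A, B, C, D}: P→A 3·11=33, Q→A 2·9=18, R→C 8·15=120, S→B 4·13=52, T→B 2·17=34. Service 257; fixed 1268; total 1525.

Total cost: 1525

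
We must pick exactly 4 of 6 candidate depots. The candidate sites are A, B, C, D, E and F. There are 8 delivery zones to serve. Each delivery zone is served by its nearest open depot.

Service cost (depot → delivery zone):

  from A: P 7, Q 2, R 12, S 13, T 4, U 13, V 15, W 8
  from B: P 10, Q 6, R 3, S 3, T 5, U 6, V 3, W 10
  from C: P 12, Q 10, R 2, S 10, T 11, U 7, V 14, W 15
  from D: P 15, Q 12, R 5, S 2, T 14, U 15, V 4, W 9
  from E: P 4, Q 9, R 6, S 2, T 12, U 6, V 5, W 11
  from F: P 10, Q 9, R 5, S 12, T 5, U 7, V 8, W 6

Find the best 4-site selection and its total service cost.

Choose A, B, E and F; total service cost 30.

With exactly 4 open, each delivery zone uses its cheapest among the chosen.
{A, B, E, F}: P→E 4, Q→A 2, R→B 3, S→E 2, T→A 4, U→B 6, V→B 3, W→F 6. Service cost 30.
{A, B, C, E}: service cost 31
{A, C, E, F}: service cost 31
Among all 15 size-4 choices, {A, B, E, F} is lowest.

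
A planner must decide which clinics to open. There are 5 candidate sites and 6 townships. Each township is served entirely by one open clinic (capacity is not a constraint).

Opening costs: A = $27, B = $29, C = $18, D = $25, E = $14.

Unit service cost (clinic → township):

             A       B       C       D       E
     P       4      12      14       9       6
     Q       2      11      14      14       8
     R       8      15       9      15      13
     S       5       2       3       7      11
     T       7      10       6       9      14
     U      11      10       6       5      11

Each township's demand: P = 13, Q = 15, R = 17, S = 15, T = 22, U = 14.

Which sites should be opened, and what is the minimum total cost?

Open A and C; minimum total cost 524.

For any fixed open set, each township goes to its cheapest open site; total = fixed + service.
{A, C}: P→A 4·13=52, Q→A 2·15=30, R→A 8·17=136, S→C 3·15=45, T→C 6·22=132, U→C 6·14=84. Service 479; fixed 45; total 524.
{A, C, D}: P→A 4·13=52, Q→A 2·15=30, R→A 8·17=136, S→C 3·15=45, T→C 6·22=132, U→D 5·14=70. Service 465; fixed 70; total 535.
{A, B, C}: service 464 + fixed 74 = 538
{A, B, C, D, E}: P→A 4·13=52, Q→A 2·15=30, R→A 8·17=136, S→B 2·15=30, T→C 6·22=132, U→D 5·14=70. Service 450; fixed 113; total 563.
No other subset beats 524.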